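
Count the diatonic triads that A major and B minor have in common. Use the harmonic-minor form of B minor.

1

Diatonic triads of A major: A (I), Bm (ii), C#m (iii), D (IV), E (V), F#m (vi), G#dim (vii°).
Diatonic triads of B minor (harmonic minor): Bm (i), C#dim (ii°), Daug (III+), Em (iv), F# (V), G (VI), A#dim (vii°).
Matching root and quality in both lists: Bm.
That gives 1 common triad.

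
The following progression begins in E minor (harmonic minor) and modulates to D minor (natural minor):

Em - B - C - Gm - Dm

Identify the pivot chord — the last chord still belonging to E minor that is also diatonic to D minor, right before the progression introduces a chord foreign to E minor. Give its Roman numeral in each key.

Chords diatonic to E minor: Em, F#dim, Gaug, Am, B, C, D#dim.
Reading the progression, the first chord not in that set is Gm, so the modulation leaves E minor there.
The chord immediately before Gm is C, which is diatonic to both keys: VI in E minor and VII in D minor.

C — VI in E minor, VII in D minor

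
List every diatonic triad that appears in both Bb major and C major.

Triads in Bb major: Bb (I), Cm (ii), Dm (iii), Eb (IV), F (V), Gm (vi), Adim (vii°).
Triads in C major: C (I), Dm (ii), Em (iii), F (IV), G (V), Am (vi), Bdim (vii°).
Shared triads with their functions: Dm (iii in Bb major, ii in C major); F (V in Bb major, IV in C major).

Dm, F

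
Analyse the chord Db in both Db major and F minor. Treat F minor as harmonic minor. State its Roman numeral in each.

The scale of Db major is Db Eb F Gb Ab Bb C; Db is degree 1, and the triad built there (Db-F-Ab) is major, so it is I.
The scale of F minor (harmonic minor) is F G Ab Bb C Db E; Db is degree 6, and the triad built there (Db-F-Ab) is major, so it is VI.

I in Db major; VI in F minor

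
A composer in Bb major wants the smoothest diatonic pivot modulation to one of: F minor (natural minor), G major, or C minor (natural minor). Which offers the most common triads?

C minor

Triads of Bb major: Bb (I), Cm (ii), Dm (iii), Eb (IV), F (V), Gm (vi), Adim (vii°).
F minor (natural minor) shares 2: Cm, Eb.
G major shares 0: none.
C minor (natural minor) shares 4: Bb, Cm, Eb, Gm.
The most common triads (4) are shared with C minor.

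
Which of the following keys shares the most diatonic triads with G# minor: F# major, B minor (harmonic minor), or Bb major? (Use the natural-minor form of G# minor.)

F# major

Triads of G# minor (natural minor): G#m (i), A#dim (ii°), B (III), C#m (iv), D#m (v), E (VI), F# (VII).
F# major shares 4: G#m, B, D#m, F#.
B minor (harmonic minor) shares 2: A#dim, F#.
Bb major shares 0: none.
The most common triads (4) are shared with F# major.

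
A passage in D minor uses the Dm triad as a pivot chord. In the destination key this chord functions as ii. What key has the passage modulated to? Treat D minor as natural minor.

C major

The numeral ii denotes a minor triad on scale degree 2. With D on degree 2, the tonic of the new key is C.
Degree 2 carries a minor triad in major keys, so the destination is C major.
Check: the diatonic triads of C major are C (I), Dm (ii), Em (iii), F (IV), G (V), Am (vi), Bdim (vii°) — Dm is indeed ii.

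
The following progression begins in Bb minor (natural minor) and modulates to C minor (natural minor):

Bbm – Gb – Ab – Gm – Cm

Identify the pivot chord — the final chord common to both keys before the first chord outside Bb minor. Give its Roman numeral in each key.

Ab — VII in Bb minor, VI in C minor

Chords diatonic to Bb minor: Bbm, Cdim, Db, Ebm, Fm, Gb, Ab.
Reading the progression, the first chord not in that set is Gm, so the modulation leaves Bb minor there.
The chord immediately before Gm is Ab, which is diatonic to both keys: VII in Bb minor and VI in C minor.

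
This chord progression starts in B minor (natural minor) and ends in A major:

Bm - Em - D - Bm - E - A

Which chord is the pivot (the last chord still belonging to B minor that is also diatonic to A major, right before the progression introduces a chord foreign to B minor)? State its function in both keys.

Bm — i in B minor, ii in A major

Chords diatonic to B minor: Bm, C#dim, D, Em, F#m, G, A.
Reading the progression, the first chord not in that set is E, so the modulation leaves B minor there.
The chord immediately before E is Bm, which is diatonic to both keys: i in B minor and ii in A major.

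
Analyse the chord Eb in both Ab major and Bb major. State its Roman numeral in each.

The scale of Ab major is Ab Bb C Db Eb F G; Eb is degree 5, and the triad built there (Eb-G-Bb) is major, so it is V.
The scale of Bb major is Bb C D Eb F G A; Eb is degree 4, and the triad built there (Eb-G-Bb) is major, so it is IV.

V in Ab major; IV in Bb major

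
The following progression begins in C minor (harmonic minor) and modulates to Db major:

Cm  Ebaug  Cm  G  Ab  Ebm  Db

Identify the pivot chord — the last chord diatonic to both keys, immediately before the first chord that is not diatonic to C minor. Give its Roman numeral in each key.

Ab — VI in C minor, V in Db major

Chords diatonic to C minor: Cm, Ddim, Ebaug, Fm, G, Ab, Bdim.
Reading the progression, the first chord not in that set is Ebm, so the modulation leaves C minor there.
The chord immediately before Ebm is Ab, which is diatonic to both keys: VI in C minor and V in Db major.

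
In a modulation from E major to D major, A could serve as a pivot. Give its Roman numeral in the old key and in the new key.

IV in E major; V in D major

The scale of E major is E F# G# A B C# D#; A is degree 4, and the triad built there (A-C#-E) is major, so it is IV.
The scale of D major is D E F# G A B C#; A is degree 5, and the triad built there (A-C#-E) is major, so it is V.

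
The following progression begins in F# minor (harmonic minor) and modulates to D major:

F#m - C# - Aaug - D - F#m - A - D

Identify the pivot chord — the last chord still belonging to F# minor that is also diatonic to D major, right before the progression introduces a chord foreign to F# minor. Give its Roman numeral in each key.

F#m — i in F# minor, iii in D major

Chords diatonic to F# minor: F#m, G#dim, Aaug, Bm, C#, D, E#dim.
Reading the progression, the first chord not in that set is A, so the modulation leaves F# minor there.
The chord immediately before A is F#m, which is diatonic to both keys: i in F# minor and iii in D major.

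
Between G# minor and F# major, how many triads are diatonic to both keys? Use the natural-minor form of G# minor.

Diatonic triads of G# minor (natural minor): G#m (i), A#dim (ii°), B (III), C#m (iv), D#m (v), E (VI), F# (VII).
Diatonic triads of F# major: F# (I), G#m (ii), A#m (iii), B (IV), C# (V), D#m (vi), E#dim (vii°).
Matching root and quality in both lists: G#m, B, D#m, F#.
That gives 4 common triads.

4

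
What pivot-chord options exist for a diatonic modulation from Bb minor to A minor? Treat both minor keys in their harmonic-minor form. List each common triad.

Triads in Bb minor (harmonic minor): Bbm (i), Cdim (ii°), Dbaug (III+), Ebm (iv), F (V), Gb (VI), Adim (vii°).
Triads in A minor (harmonic minor): Am (i), Bdim (ii°), Caug (III+), Dm (iv), E (V), F (VI), G#dim (vii°).
Shared triads with their functions: F (V in Bb minor, VI in A minor).

F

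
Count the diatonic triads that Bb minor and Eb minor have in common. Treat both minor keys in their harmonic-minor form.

Diatonic triads of Bb minor (harmonic minor): Bbm (i), Cdim (ii°), Dbaug (III+), Ebm (iv), F (V), Gb (VI), Adim (vii°).
Diatonic triads of Eb minor (harmonic minor): Ebm (i), Fdim (ii°), Gbaug (III+), Abm (iv), Bb (V), Cb (VI), Ddim (vii°).
Matching root and quality in both lists: Ebm.
That gives 1 common triad.

1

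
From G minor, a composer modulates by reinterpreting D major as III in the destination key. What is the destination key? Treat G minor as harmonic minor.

The numeral III denotes a major triad on scale degree 3. With D on degree 3, the tonic of the new key is B.
Degree 3 carries a major triad in natural-minor keys, so the destination is B minor.
Check: the diatonic triads of B minor (natural minor) are Bm (i), C♯dim (ii°), D (III), Em (iv), F♯m (v), G (VI), A (VII) — D major is indeed III.

B minor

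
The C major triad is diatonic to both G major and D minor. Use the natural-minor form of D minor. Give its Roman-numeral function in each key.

The scale of G major is G A B C D E F#; C is degree 4, and the triad built there (C-E-G) is major, so it is IV.
The scale of D minor (natural minor) is D E F G A Bb C; C is degree 7, and the triad built there (C-E-G) is major, so it is VII.

IV in G major; VII in D minor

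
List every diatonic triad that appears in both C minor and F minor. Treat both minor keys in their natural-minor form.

Triads in C minor (natural minor): Cm (i), Ddim (ii°), Eb (III), Fm (iv), Gm (v), Ab (VI), Bb (VII).
Triads in F minor (natural minor): Fm (i), Gdim (ii°), Ab (III), Bbm (iv), Cm (v), Db (VI), Eb (VII).
Shared triads with their functions: Cm (i in C minor, v in F minor); Eb (III in C minor, VII in F minor); Fm (iv in C minor, i in F minor); Ab (VI in C minor, III in F minor).

Cm, Eb, Fm, Ab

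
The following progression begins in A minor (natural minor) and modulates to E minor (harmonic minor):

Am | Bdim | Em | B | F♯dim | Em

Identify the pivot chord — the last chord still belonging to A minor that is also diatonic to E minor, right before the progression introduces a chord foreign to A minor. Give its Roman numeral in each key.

Chords diatonic to A minor: Am, Bdim, C, Dm, Em, F, G.
Reading the progression, the first chord not in that set is B, so the modulation leaves A minor there.
The chord immediately before B is Em, which is diatonic to both keys: v in A minor and i in E minor.

Em — v in A minor, i in E minor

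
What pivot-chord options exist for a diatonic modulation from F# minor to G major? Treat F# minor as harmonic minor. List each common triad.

Triads in F# minor (harmonic minor): F#m (i), G#dim (ii°), Aaug (III+), Bm (iv), C# (V), D (VI), E#dim (vii°).
Triads in G major: G (I), Am (ii), Bm (iii), C (IV), D (V), Em (vi), F#dim (vii°).
Shared triads with their functions: Bm (iv in F# minor, iii in G major); D (VI in F# minor, V in G major).

Bm, D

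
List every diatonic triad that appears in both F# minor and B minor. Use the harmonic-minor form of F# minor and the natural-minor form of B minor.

Triads in F# minor (harmonic minor): F# minor (i), G# diminished (ii°), A augmented (III+), B minor (iv), C# major (V), D major (VI), E# diminished (vii°).
Triads in B minor (natural minor): B minor (i), C# diminished (ii°), D major (III), E minor (iv), F# minor (v), G major (VI), A major (VII).
Shared triads with their functions: F# minor (i in F# minor, v in B minor); B minor (iv in F# minor, i in B minor); D major (VI in F# minor, III in B minor).

F#m, Bm, D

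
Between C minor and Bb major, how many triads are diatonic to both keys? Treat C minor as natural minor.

4

Diatonic triads of C minor (natural minor): Cm (i), Ddim (ii°), Eb (III), Fm (iv), Gm (v), Ab (VI), Bb (VII).
Diatonic triads of Bb major: Bb (I), Cm (ii), Dm (iii), Eb (IV), F (V), Gm (vi), Adim (vii°).
Matching root and quality in both lists: Cm, Eb, Gm, Bb.
That gives 4 common triads.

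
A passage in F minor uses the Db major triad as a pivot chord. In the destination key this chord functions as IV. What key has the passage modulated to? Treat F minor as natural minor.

The numeral IV denotes a major triad on scale degree 4. With Db on degree 4, the tonic of the new key is Ab.
Degree 4 carries a major triad in major keys, so the destination is Ab major.
Check: the diatonic triads of Ab major are Ab (I), Bbm (ii), Cm (iii), Db (IV), Eb (V), Fm (vi), Gdim (vii°) — Db major is indeed IV.

Ab major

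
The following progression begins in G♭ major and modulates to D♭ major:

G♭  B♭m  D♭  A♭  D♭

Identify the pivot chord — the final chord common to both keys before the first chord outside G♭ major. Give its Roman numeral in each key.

D♭ — V in G♭ major, I in D♭ major

Chords diatonic to G♭ major: G♭, A♭m, B♭m, C♭, D♭, E♭m, Fdim.
Reading the progression, the first chord not in that set is A♭, so the modulation leaves G♭ major there.
The chord immediately before A♭ is D♭, which is diatonic to both keys: V in G♭ major and I in D♭ major.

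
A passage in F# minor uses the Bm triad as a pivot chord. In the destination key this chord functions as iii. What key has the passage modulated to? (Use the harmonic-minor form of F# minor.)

G major

The numeral iii denotes a minor triad on scale degree 3. With B on degree 3, the tonic of the new key is G.
Degree 3 carries a minor triad in major keys, so the destination is G major.
Check: the diatonic triads of G major are G (I), Am (ii), Bm (iii), C (IV), D (V), Em (vi), F#dim (vii°) — Bm is indeed iii.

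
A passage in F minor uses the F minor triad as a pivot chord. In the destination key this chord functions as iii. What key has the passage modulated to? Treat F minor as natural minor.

The numeral iii denotes a minor triad on scale degree 3. With F on degree 3, the tonic of the new key is D♭.
Degree 3 carries a minor triad in major keys, so the destination is D♭ major.
Check: the diatonic triads of D♭ major are D♭ (I), E♭m (ii), Fm (iii), G♭ (IV), A♭ (V), B♭m (vi), Cdim (vii°) — F minor is indeed iii.

D♭ major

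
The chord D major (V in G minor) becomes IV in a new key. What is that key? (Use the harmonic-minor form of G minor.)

The numeral IV denotes a major triad on scale degree 4. With D on degree 4, the tonic of the new key is A.
Degree 4 carries a major triad in major keys, so the destination is A major.
Check: the diatonic triads of A major are A (I), Bm (ii), C#m (iii), D (IV), E (V), F#m (vi), G#dim (vii°) — D major is indeed IV.

A major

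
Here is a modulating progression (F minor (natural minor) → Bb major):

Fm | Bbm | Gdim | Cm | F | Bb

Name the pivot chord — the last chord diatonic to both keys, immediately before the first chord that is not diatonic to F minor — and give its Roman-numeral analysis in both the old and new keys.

Cm — v in F minor, ii in Bb major

Chords diatonic to F minor: Fm, Gdim, Ab, Bbm, Cm, Db, Eb.
Reading the progression, the first chord not in that set is F, so the modulation leaves F minor there.
The chord immediately before F is Cm, which is diatonic to both keys: v in F minor and ii in Bb major.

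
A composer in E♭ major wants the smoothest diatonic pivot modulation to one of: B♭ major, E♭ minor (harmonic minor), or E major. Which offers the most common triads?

Triads of E♭ major: E♭ major (I), F minor (ii), G minor (iii), A♭ major (IV), B♭ major (V), C minor (vi), D diminished (vii°).
B♭ major shares 4: E♭, Gm, B♭, Cm.
E♭ minor (harmonic minor) shares 2: B♭, Ddim.
E major shares 0: none.
The most common triads (4) are shared with B♭ major.

B♭ major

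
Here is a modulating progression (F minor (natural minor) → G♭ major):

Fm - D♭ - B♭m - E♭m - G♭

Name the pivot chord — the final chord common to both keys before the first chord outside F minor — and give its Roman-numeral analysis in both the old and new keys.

B♭m — iv in F minor, iii in G♭ major

Chords diatonic to F minor: Fm, Gdim, A♭, B♭m, Cm, D♭, E♭.
Reading the progression, the first chord not in that set is E♭m, so the modulation leaves F minor there.
The chord immediately before E♭m is B♭m, which is diatonic to both keys: iv in F minor and iii in G♭ major.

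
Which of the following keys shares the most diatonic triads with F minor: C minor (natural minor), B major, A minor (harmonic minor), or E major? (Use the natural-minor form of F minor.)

Triads of F minor (natural minor): F minor (i), G diminished (ii°), Ab major (III), Bb minor (iv), C minor (v), Db major (VI), Eb major (VII).
C minor (natural minor) shares 4: Fm, Ab, Cm, Eb.
B major shares 0: none.
A minor (harmonic minor) shares 0: none.
E major shares 0: none.
The most common triads (4) are shared with C minor.

C minor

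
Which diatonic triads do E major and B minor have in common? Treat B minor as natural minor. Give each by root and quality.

F♯m, A

Triads in E major: E (I), F♯m (ii), G♯m (iii), A (IV), B (V), C♯m (vi), D♯dim (vii°).
Triads in B minor (natural minor): Bm (i), C♯dim (ii°), D (III), Em (iv), F♯m (v), G (VI), A (VII).
Shared triads with their functions: F♯m (ii in E major, v in B minor); A (IV in E major, VII in B minor).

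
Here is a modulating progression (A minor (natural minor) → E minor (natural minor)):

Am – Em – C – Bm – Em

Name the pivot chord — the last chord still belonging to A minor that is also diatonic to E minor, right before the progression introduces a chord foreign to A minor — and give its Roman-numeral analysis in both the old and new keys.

Chords diatonic to A minor: Am, Bdim, C, Dm, Em, F, G.
Reading the progression, the first chord not in that set is Bm, so the modulation leaves A minor there.
The chord immediately before Bm is C, which is diatonic to both keys: III in A minor and VI in E minor.

C — III in A minor, VI in E minor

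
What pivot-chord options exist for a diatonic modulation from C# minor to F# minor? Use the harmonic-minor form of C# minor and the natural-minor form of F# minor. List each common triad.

C#m, F#m, A

Triads in C# minor (harmonic minor): C#m (i), D#dim (ii°), Eaug (III+), F#m (iv), G# (V), A (VI), B#dim (vii°).
Triads in F# minor (natural minor): F#m (i), G#dim (ii°), A (III), Bm (iv), C#m (v), D (VI), E (VII).
Shared triads with their functions: C#m (i in C# minor, v in F# minor); F#m (iv in C# minor, i in F# minor); A (VI in C# minor, III in F# minor).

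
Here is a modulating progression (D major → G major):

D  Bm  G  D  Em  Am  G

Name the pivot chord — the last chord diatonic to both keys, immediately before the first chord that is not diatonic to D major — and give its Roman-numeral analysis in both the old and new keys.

Em — ii in D major, vi in G major

Chords diatonic to D major: D, Em, F#m, G, A, Bm, C#dim.
Reading the progression, the first chord not in that set is Am, so the modulation leaves D major there.
The chord immediately before Am is Em, which is diatonic to both keys: ii in D major and vi in G major.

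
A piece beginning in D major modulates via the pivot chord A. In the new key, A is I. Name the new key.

The numeral I denotes a major triad on scale degree 1. With A on degree 1, the tonic of the new key is A.
Degree 1 carries a major triad in major keys, so the destination is A major.
Check: the diatonic triads of A major are A (I), Bm (ii), C#m (iii), D (IV), E (V), F#m (vi), G#dim (vii°) — A is indeed I.

A major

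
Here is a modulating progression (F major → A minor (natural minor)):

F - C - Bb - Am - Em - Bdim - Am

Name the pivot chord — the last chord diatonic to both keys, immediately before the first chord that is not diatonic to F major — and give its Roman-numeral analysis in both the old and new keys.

Am — iii in F major, i in A minor

Chords diatonic to F major: F, Gm, Am, Bb, C, Dm, Edim.
Reading the progression, the first chord not in that set is Em, so the modulation leaves F major there.
The chord immediately before Em is Am, which is diatonic to both keys: iii in F major and i in A minor.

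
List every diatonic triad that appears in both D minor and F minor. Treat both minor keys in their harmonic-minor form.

Edim

Triads in D minor (harmonic minor): Dm (i), Edim (ii°), Faug (III+), Gm (iv), A (V), Bb (VI), C#dim (vii°).
Triads in F minor (harmonic minor): Fm (i), Gdim (ii°), Abaug (III+), Bbm (iv), C (V), Db (VI), Edim (vii°).
Shared triads with their functions: Edim (ii° in D minor, vii° in F minor).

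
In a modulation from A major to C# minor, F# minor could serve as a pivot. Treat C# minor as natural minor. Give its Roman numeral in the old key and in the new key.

vi in A major; iv in C# minor

The scale of A major is A B C# D E F# G#; F# is degree 6, and the triad built there (F#-A-C#) is minor, so it is vi.
The scale of C# minor (natural minor) is C# D# E F# G# A B; F# is degree 4, and the triad built there (F#-A-C#) is minor, so it is iv.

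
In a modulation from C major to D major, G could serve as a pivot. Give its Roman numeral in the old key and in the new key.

The scale of C major is C D E F G A B; G is degree 5, and the triad built there (G-B-D) is major, so it is V.
The scale of D major is D E F♯ G A B C♯; G is degree 4, and the triad built there (G-B-D) is major, so it is IV.

V in C major; IV in D major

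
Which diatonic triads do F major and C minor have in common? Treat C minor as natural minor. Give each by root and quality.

Triads in F major: F major (I), G minor (ii), A minor (iii), B♭ major (IV), C major (V), D minor (vi), E diminished (vii°).
Triads in C minor (natural minor): C minor (i), D diminished (ii°), E♭ major (III), F minor (iv), G minor (v), A♭ major (VI), B♭ major (VII).
Shared triads with their functions: G minor (ii in F major, v in C minor); B♭ major (IV in F major, VII in C minor).

Gm, B♭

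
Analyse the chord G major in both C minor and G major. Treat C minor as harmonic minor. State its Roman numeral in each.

The scale of C minor (harmonic minor) is C D Eb F G Ab B; G is degree 5, and the triad built there (G-B-D) is major, so it is V.
The scale of G major is G A B C D E F#; G is degree 1, and the triad built there (G-B-D) is major, so it is I.

V in C minor; I in G major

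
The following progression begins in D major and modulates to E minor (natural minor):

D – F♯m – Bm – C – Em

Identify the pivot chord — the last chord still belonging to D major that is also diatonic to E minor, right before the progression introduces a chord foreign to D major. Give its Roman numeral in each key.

Bm — vi in D major, v in E minor

Chords diatonic to D major: D, Em, F♯m, G, A, Bm, C♯dim.
Reading the progression, the first chord not in that set is C, so the modulation leaves D major there.
The chord immediately before C is Bm, which is diatonic to both keys: vi in D major and v in E minor.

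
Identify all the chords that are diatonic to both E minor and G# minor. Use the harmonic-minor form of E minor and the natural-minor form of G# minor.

B

Triads in E minor (harmonic minor): E minor (i), F# diminished (ii°), G augmented (III+), A minor (iv), B major (V), C major (VI), D# diminished (vii°).
Triads in G# minor (natural minor): G# minor (i), A# diminished (ii°), B major (III), C# minor (iv), D# minor (v), E major (VI), F# major (VII).
Shared triads with their functions: B major (V in E minor, III in G# minor).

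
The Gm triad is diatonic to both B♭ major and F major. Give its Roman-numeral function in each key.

The scale of B♭ major is B♭ C D E♭ F G A; G is degree 6, and the triad built there (G-B♭-D) is minor, so it is vi.
The scale of F major is F G A B♭ C D E; G is degree 2, and the triad built there (G-B♭-D) is minor, so it is ii.

vi in B♭ major; ii in F major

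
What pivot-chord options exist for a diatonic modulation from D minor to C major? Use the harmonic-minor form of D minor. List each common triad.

Dm

Triads in D minor (harmonic minor): Dm (i), Edim (ii°), Faug (III+), Gm (iv), A (V), Bb (VI), C#dim (vii°).
Triads in C major: C (I), Dm (ii), Em (iii), F (IV), G (V), Am (vi), Bdim (vii°).
Shared triads with their functions: Dm (i in D minor, ii in C major).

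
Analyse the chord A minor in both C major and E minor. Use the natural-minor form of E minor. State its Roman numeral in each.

vi in C major; iv in E minor

The scale of C major is C D E F G A B; A is degree 6, and the triad built there (A-C-E) is minor, so it is vi.
The scale of E minor (natural minor) is E F# G A B C D; A is degree 4, and the triad built there (A-C-E) is minor, so it is iv.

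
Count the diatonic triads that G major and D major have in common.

4

Diatonic triads of G major: G major (I), A minor (ii), B minor (iii), C major (IV), D major (V), E minor (vi), F# diminished (vii°).
Diatonic triads of D major: D major (I), E minor (ii), F# minor (iii), G major (IV), A major (V), B minor (vi), C# diminished (vii°).
Matching root and quality in both lists: G major, B minor, D major, E minor.
That gives 4 common triads.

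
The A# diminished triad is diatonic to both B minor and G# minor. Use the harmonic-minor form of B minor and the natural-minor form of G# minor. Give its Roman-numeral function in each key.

The scale of B minor (harmonic minor) is B C# D E F# G A#; A# is degree 7, and the triad built there (A#-C#-E) is diminished, so it is vii°.
The scale of G# minor (natural minor) is G# A# B C# D# E F#; A# is degree 2, and the triad built there (A#-C#-E) is diminished, so it is ii°.

vii° in B minor; ii° in G# minor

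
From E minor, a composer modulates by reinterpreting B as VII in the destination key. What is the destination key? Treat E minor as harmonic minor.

C# minor

The numeral VII denotes a major triad on scale degree 7. With B on degree 7, the tonic of the new key is C#.
Degree 7 carries a major triad in natural-minor keys, so the destination is C# minor.
Check: the diatonic triads of C# minor (natural minor) are C#m (i), D#dim (ii°), E (III), F#m (iv), G#m (v), A (VI), B (VII) — B is indeed VII.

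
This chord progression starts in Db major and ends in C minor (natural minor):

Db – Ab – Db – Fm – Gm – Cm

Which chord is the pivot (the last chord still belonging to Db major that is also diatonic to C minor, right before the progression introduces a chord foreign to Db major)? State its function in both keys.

Fm — iii in Db major, iv in C minor

Chords diatonic to Db major: Db, Ebm, Fm, Gb, Ab, Bbm, Cdim.
Reading the progression, the first chord not in that set is Gm, so the modulation leaves Db major there.
The chord immediately before Gm is Fm, which is diatonic to both keys: iii in Db major and iv in C minor.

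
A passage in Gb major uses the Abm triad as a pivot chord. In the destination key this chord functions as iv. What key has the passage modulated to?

Eb minor

The numeral iv denotes a minor triad on scale degree 4. With Ab on degree 4, the tonic of the new key is Eb.
Degree 4 carries a minor triad in minor keys, so the destination is Eb minor.
Check: the diatonic triads of Eb minor (natural minor) are Ebm (i), Fdim (ii°), Gb (III), Abm (iv), Bbm (v), Cb (VI), Db (VII) — Abm is indeed iv.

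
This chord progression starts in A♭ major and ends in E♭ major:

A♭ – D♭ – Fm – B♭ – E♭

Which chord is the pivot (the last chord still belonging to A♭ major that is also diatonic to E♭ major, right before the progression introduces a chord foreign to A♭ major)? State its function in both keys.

Fm — vi in A♭ major, ii in E♭ major

Chords diatonic to A♭ major: A♭, B♭m, Cm, D♭, E♭, Fm, Gdim.
Reading the progression, the first chord not in that set is B♭, so the modulation leaves A♭ major there.
The chord immediately before B♭ is Fm, which is diatonic to both keys: vi in A♭ major and ii in E♭ major.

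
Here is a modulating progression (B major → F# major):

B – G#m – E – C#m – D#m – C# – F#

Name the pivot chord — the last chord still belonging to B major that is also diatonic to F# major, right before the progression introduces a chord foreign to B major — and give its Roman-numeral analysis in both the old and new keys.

Chords diatonic to B major: B, C#m, D#m, E, F#, G#m, A#dim.
Reading the progression, the first chord not in that set is C#, so the modulation leaves B major there.
The chord immediately before C# is D#m, which is diatonic to both keys: iii in B major and vi in F# major.

D#m — iii in B major, vi in F# major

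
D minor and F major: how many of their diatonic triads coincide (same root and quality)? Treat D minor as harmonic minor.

Diatonic triads of D minor (harmonic minor): D minor (i), E diminished (ii°), F augmented (III+), G minor (iv), A major (V), Bb major (VI), C# diminished (vii°).
Diatonic triads of F major: F major (I), G minor (ii), A minor (iii), Bb major (IV), C major (V), D minor (vi), E diminished (vii°).
Matching root and quality in both lists: D minor, E diminished, G minor, Bb major.
That gives 4 common triads.

4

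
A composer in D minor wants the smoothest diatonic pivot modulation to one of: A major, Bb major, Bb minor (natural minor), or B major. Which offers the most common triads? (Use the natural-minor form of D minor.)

Triads of D minor (natural minor): D minor (i), E diminished (ii°), F major (III), G minor (iv), A minor (v), Bb major (VI), C major (VII).
A major shares 0: none.
Bb major shares 4: Dm, F, Gm, Bb.
Bb minor (natural minor) shares 0: none.
B major shares 0: none.
The most common triads (4) are shared with Bb major.

Bb major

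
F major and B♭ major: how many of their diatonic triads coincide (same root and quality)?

Diatonic triads of F major: F (I), Gm (ii), Am (iii), B♭ (IV), C (V), Dm (vi), Edim (vii°).
Diatonic triads of B♭ major: B♭ (I), Cm (ii), Dm (iii), E♭ (IV), F (V), Gm (vi), Adim (vii°).
Matching root and quality in both lists: F, Gm, B♭, Dm.
That gives 4 common triads.

4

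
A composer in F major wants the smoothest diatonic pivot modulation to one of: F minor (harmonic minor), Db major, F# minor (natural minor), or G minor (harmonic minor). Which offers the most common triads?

Triads of F major: F major (I), G minor (ii), A minor (iii), Bb major (IV), C major (V), D minor (vi), E diminished (vii°).
F minor (harmonic minor) shares 2: C, Edim.
Db major shares 0: none.
F# minor (natural minor) shares 0: none.
G minor (harmonic minor) shares 1: Gm.
The most common triads (2) are shared with F minor.

F minor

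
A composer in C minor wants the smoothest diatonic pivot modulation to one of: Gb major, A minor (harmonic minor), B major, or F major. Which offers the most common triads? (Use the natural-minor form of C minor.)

F major

Triads of C minor (natural minor): C minor (i), D diminished (ii°), Eb major (III), F minor (iv), G minor (v), Ab major (VI), Bb major (VII).
Gb major shares 0: none.
A minor (harmonic minor) shares 0: none.
B major shares 0: none.
F major shares 2: Gm, Bb.
The most common triads (2) are shared with F major.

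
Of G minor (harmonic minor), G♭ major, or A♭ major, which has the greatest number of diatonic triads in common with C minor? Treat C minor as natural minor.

A♭ major

Triads of C minor (natural minor): C minor (i), D diminished (ii°), E♭ major (III), F minor (iv), G minor (v), A♭ major (VI), B♭ major (VII).
G minor (harmonic minor) shares 3: Cm, E♭, Gm.
G♭ major shares 0: none.
A♭ major shares 4: Cm, E♭, Fm, A♭.
The most common triads (4) are shared with A♭ major.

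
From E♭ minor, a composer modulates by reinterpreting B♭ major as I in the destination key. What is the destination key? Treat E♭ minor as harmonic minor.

The numeral I denotes a major triad on scale degree 1. With B♭ on degree 1, the tonic of the new key is B♭.
Degree 1 carries a major triad in major keys, so the destination is B♭ major.
Check: the diatonic triads of B♭ major are B♭ (I), Cm (ii), Dm (iii), E♭ (IV), F (V), Gm (vi), Adim (vii°) — B♭ major is indeed I.

B♭ major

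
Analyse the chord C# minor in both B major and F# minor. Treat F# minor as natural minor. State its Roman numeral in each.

The scale of B major is B C# D# E F# G# A#; C# is degree 2, and the triad built there (C#-E-G#) is minor, so it is ii.
The scale of F# minor (natural minor) is F# G# A B C# D E; C# is degree 5, and the triad built there (C#-E-G#) is minor, so it is v.

ii in B major; v in F# minor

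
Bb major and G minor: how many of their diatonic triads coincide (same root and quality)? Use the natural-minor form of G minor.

Diatonic triads of Bb major: Bb (I), Cm (ii), Dm (iii), Eb (IV), F (V), Gm (vi), Adim (vii°).
Diatonic triads of G minor (natural minor): Gm (i), Adim (ii°), Bb (III), Cm (iv), Dm (v), Eb (VI), F (VII).
Matching root and quality in both lists: Bb, Cm, Dm, Eb, F, Gm, Adim.
That gives 7 common triads.

7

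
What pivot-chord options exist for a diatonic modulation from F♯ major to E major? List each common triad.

G♯m, B

Triads in F♯ major: F♯ (I), G♯m (ii), A♯m (iii), B (IV), C♯ (V), D♯m (vi), E♯dim (vii°).
Triads in E major: E (I), F♯m (ii), G♯m (iii), A (IV), B (V), C♯m (vi), D♯dim (vii°).
Shared triads with their functions: G♯m (ii in F♯ major, iii in E major); B (IV in F♯ major, V in E major).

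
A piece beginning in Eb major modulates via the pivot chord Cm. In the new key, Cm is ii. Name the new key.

Bb major

The numeral ii denotes a minor triad on scale degree 2. With C on degree 2, the tonic of the new key is Bb.
Degree 2 carries a minor triad in major keys, so the destination is Bb major.
Check: the diatonic triads of Bb major are Bb (I), Cm (ii), Dm (iii), Eb (IV), F (V), Gm (vi), Adim (vii°) — Cm is indeed ii.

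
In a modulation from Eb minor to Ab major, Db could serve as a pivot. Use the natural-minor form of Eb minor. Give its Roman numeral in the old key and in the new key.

VII in Eb minor; IV in Ab major

The scale of Eb minor (natural minor) is Eb F Gb Ab Bb Cb Db; Db is degree 7, and the triad built there (Db-F-Ab) is major, so it is VII.
The scale of Ab major is Ab Bb C Db Eb F G; Db is degree 4, and the triad built there (Db-F-Ab) is major, so it is IV.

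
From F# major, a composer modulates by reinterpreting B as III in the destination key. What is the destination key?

G# minor

The numeral III denotes a major triad on scale degree 3. With B on degree 3, the tonic of the new key is G#.
Degree 3 carries a major triad in natural-minor keys, so the destination is G# minor.
Check: the diatonic triads of G# minor (natural minor) are G#m (i), A#dim (ii°), B (III), C#m (iv), D#m (v), E (VI), F# (VII) — B is indeed III.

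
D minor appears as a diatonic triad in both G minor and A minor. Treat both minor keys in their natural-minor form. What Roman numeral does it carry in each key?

The scale of G minor (natural minor) is G A Bb C D Eb F; D is degree 5, and the triad built there (D-F-A) is minor, so it is v.
The scale of A minor (natural minor) is A B C D E F G; D is degree 4, and the triad built there (D-F-A) is minor, so it is iv.

v in G minor; iv in A minor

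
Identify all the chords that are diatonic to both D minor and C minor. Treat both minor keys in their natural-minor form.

Gm, Bb

Triads in D minor (natural minor): D minor (i), E diminished (ii°), F major (III), G minor (iv), A minor (v), Bb major (VI), C major (VII).
Triads in C minor (natural minor): C minor (i), D diminished (ii°), Eb major (III), F minor (iv), G minor (v), Ab major (VI), Bb major (VII).
Shared triads with their functions: G minor (iv in D minor, v in C minor); Bb major (VI in D minor, VII in C minor).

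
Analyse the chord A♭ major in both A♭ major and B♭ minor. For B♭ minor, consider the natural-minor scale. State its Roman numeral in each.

The scale of A♭ major is A♭ B♭ C D♭ E♭ F G; A♭ is degree 1, and the triad built there (A♭-C-E♭) is major, so it is I.
The scale of B♭ minor (natural minor) is B♭ C D♭ E♭ F G♭ A♭; A♭ is degree 7, and the triad built there (A♭-C-E♭) is major, so it is VII.

I in A♭ major; VII in B♭ minor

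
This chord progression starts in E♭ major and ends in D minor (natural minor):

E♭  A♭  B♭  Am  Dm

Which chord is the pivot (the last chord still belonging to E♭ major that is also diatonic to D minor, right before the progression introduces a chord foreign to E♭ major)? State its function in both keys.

Chords diatonic to E♭ major: E♭, Fm, Gm, A♭, B♭, Cm, Ddim.
Reading the progression, the first chord not in that set is Am, so the modulation leaves E♭ major there.
The chord immediately before Am is B♭, which is diatonic to both keys: V in E♭ major and VI in D minor.

B♭ — V in E♭ major, VI in D minor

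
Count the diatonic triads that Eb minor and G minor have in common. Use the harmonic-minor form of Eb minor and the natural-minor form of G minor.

1

Diatonic triads of Eb minor (harmonic minor): Eb minor (i), F diminished (ii°), Gb augmented (III+), Ab minor (iv), Bb major (V), Cb major (VI), D diminished (vii°).
Diatonic triads of G minor (natural minor): G minor (i), A diminished (ii°), Bb major (III), C minor (iv), D minor (v), Eb major (VI), F major (VII).
Matching root and quality in both lists: Bb major.
That gives 1 common triad.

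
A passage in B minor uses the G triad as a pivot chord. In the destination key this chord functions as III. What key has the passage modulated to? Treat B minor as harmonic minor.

The numeral III denotes a major triad on scale degree 3. With G on degree 3, the tonic of the new key is E.
Degree 3 carries a major triad in natural-minor keys, so the destination is E minor.
Check: the diatonic triads of E minor (natural minor) are Em (i), F#dim (ii°), G (III), Am (iv), Bm (v), C (VI), D (VII) — G is indeed III.

E minor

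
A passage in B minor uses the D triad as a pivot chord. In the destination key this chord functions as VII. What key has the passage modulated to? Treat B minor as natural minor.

E minor

The numeral VII denotes a major triad on scale degree 7. With D on degree 7, the tonic of the new key is E.
Degree 7 carries a major triad in natural-minor keys, so the destination is E minor.
Check: the diatonic triads of E minor (natural minor) are Em (i), F#dim (ii°), G (III), Am (iv), Bm (v), C (VI), D (VII) — D is indeed VII.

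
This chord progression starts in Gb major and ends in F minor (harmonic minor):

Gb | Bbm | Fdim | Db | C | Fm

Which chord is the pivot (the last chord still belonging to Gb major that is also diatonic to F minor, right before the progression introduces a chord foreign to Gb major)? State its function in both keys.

Chords diatonic to Gb major: Gb, Abm, Bbm, Cb, Db, Ebm, Fdim.
Reading the progression, the first chord not in that set is C, so the modulation leaves Gb major there.
The chord immediately before C is Db, which is diatonic to both keys: V in Gb major and VI in F minor.

Db — V in Gb major, VI in F minor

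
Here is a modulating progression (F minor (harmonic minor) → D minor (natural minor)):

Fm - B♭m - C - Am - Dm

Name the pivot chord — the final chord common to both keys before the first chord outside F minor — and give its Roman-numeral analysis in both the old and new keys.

C — V in F minor, VII in D minor

Chords diatonic to F minor: Fm, Gdim, A♭aug, B♭m, C, D♭, Edim.
Reading the progression, the first chord not in that set is Am, so the modulation leaves F minor there.
The chord immediately before Am is C, which is diatonic to both keys: V in F minor and VII in D minor.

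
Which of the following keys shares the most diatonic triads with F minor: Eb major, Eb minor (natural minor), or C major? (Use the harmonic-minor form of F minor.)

Eb minor

Triads of F minor (harmonic minor): F minor (i), G diminished (ii°), Ab augmented (III+), Bb minor (iv), C major (V), Db major (VI), E diminished (vii°).
Eb major shares 1: Fm.
Eb minor (natural minor) shares 2: Bbm, Db.
C major shares 1: C.
The most common triads (2) are shared with Eb minor.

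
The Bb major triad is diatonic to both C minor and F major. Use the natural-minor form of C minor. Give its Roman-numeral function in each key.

The scale of C minor (natural minor) is C D Eb F G Ab Bb; Bb is degree 7, and the triad built there (Bb-D-F) is major, so it is VII.
The scale of F major is F G A Bb C D E; Bb is degree 4, and the triad built there (Bb-D-F) is major, so it is IV.

VII in C minor; IV in F major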